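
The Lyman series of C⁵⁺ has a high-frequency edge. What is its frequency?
1.18434e+17 Hz

The series limit corresponds to the transition from n = ∞ to n = 1.
This is the highest energy (shortest wavelength) transition in the Lyman series.

E_∞ = 0 eV
E_1 = -13.6057 × 6² / 1² = -489.805200 eV

Energy at series limit:
ΔE = E_∞ - E_1 = 0 - (-489.805200) = 489.805200 eV
E = 489.805200 eV × (1.602177 × 10⁻¹⁹ J/eV) = 7.8475463e-17 J
f = E/h = 7.8475463e-17 J / (6.62607 × 10⁻³⁴ J·s) = 1.18434e+17 Hz

This energy equals the ionization energy from the n = 1 state of C⁵⁺.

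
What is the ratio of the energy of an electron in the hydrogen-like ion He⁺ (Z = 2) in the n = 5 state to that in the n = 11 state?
4.840

Using E_n = -13.6057 Z² / n² eV with Z = 2:

E_5 = -13.6057 × 2² / 5² = -54.4228 / 25 = -2.176912000 eV
E_11 = -13.6057 × 2² / 11² = -54.4228 / 121 = -0.449775207 eV

The ratio is:
E_5/E_11 = (-2.176912000) / (-0.449775207)
E_5/E_11 = (-54.4228/25) / (-54.4228/121)
E_5/E_11 = 121/25
E_5/E_11 = 4.840
(Note: the Z² factors cancel in the ratio.)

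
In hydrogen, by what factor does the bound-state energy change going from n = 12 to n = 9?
1.7778

Using E_n = -13.6057 Z² / n² eV with Z = 1:

E_9 = -13.6057 / 9² = -13.6057 / 81 = -0.1679716049 eV
E_12 = -13.6057 / 12² = -13.6057 / 144 = -0.0944840278 eV

The ratio is:
E_9/E_12 = (-0.1679716049) / (-0.0944840278)
E_9/E_12 = (-13.6057/81) / (-13.6057/144)
E_9/E_12 = 144/81
E_9/E_12 = 1.7778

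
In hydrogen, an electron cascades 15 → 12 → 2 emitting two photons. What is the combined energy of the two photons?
3.340955 eV

The energy levels of hydrogen are E_n = -13.6057 / n² eV.

First transition (15 → 12):
ΔE₁ = |E_12 - E_15|
ΔE₁ = |-0.094484027778 - (-0.060469777778)| = 0.034014250 eV

Second transition (12 → 2):
ΔE₂ = |E_2 - E_12|
ΔE₂ = |-3.401425000000 - (-0.094484027778)| = 3.306940972 eV

Total energy released:
E_total = ΔE₁ + ΔE₂ = 0.034014250 + 3.306940972 = 3.340955 eV

Note: This equals the direct transition 15 → 2: 3.340955 eV ✓
Energy is conserved regardless of the path taken.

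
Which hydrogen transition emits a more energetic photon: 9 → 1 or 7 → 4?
9 → 1

Calculate the energy for each transition:

Transition 9 → 1:
ΔE₁ = |E_1 - E_9| = |-13.6057/1² - (-13.6057/9²)|
ΔE₁ = |-13.605700000 - (-0.167971605)| = 13.437728 eV

Transition 7 → 4:
ΔE₂ = |E_4 - E_7| = |-13.6057/4² - (-13.6057/7²)|
ΔE₂ = |-0.850356250 - (-0.277667347)| = 0.572689 eV

Since 13.437728 eV > 0.572689 eV, the transition 9 → 1 emits the more energetic photon.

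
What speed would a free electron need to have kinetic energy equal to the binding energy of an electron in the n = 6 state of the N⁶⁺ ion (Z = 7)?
2.5523e+06 m/s (or 0.851% of c)

The binding energy at n = 6 for N⁶⁺ is:
E_6 = -13.6057 × 7²/6² = -18.518869 eV
|E_6| = 18.518869 eV

Convert to Joules:
KE = 18.518869 eV × (1.602177 × 10⁻¹⁹ J/eV) = 2.967051e-18 J

Using KE = ½mv²:
v = √(2·KE/m_e)
v = √(2 × 2.967051e-18 J / 9.10938 × 10⁻³¹ kg)
v = 2.5523e+06 m/s

This is approximately 0.851% the speed of light.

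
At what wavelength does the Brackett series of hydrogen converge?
1458.02421 nm

The series limit corresponds to the transition from n = ∞ to n = 4.
This is the highest energy (shortest wavelength) transition in the Brackett series.

E_∞ = 0 eV
E_4 = -13.6057 / 4² = -0.85035625000 eV

Energy at series limit:
ΔE = E_∞ - E_4 = 0 - (-0.85035625000) = 0.85035625000 eV
λ = hc/E = 1239.84 eV·nm / 0.85035625000 eV = 1458.02421 nm

This energy equals the ionization energy from the n = 4 state of hydrogen.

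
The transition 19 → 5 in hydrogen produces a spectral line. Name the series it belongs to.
Pfund series

The spectral series in hydrogen are named based on the final (lower) energy level:
- Lyman series: n_final = 1 (ultraviolet)
- Balmer series: n_final = 2 (visible/near-UV)
- Paschen series: n_final = 3 (infrared)
- Brackett series: n_final = 4 (infrared)
- Pfund series: n_final = 5 (far infrared)

Since this transition ends at n = 5, it belongs to the Pfund series.

For reference, this 19 → 5 line has photon energy
ΔE = 13.6057 eV × (1/5² - 1/19²) = 0.50653908033 eV,
corresponding to wavelength λ = hc/ΔE = 1239.84 eV·nm / 0.50653908033 eV = 2447.66899 nm in the far infrared region.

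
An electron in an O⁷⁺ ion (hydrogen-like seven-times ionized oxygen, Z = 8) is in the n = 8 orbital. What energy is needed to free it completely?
13.605700 eV

The ionization energy is the energy needed to remove the electron completely (n → ∞).

For a hydrogen-like ion with Z = 8, E_n = -13.6057 Z² / n² eV.

At n = 8: E_8 = -13.6057 × 8² / 8² = -13.605700000 eV
At n = ∞: E_∞ = 0 eV

Ionization energy = E_∞ - E_8 = 0 - (-13.605700000) = 13.605700000 eV
Ionization energy ≈ 13.605700 eV

This is also called the binding energy of the electron in state n = 8.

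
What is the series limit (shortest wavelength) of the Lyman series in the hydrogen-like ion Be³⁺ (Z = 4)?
5.69541 nm

The series limit corresponds to the transition from n = ∞ to n = 1.
This is the highest energy (shortest wavelength) transition in the Lyman series.

E_∞ = 0 eV
E_1 = -13.6057 × 4² / 1² = -217.6912000 eV

Energy at series limit:
ΔE = E_∞ - E_1 = 0 - (-217.6912000) = 217.6912000 eV
λ = hc/E = 1239.84 eV·nm / 217.6912000 eV = 5.69541 nm

This energy equals the ionization energy from the n = 1 state of Be³⁺.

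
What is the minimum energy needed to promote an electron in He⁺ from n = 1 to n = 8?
53.5724 eV

The energy levels of a hydrogen-like atom are E_n = -13.6057 Z² eV / n².

Energy at n = 1: E_1 = -13.6057 × 2² / 1² = -54.4228000 eV
Energy at n = 8: E_8 = -13.6057 × 2² / 8² = -0.8503563 eV

The excitation energy is the difference:
ΔE = E_8 - E_1
ΔE = -0.8503563 - (-54.4228000)
ΔE = 53.5724 eV

Since this is positive, energy must be absorbed (photon absorption).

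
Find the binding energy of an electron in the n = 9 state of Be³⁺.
2.6875 eV

The ionization energy is the energy needed to remove the electron completely (n → ∞).

For a hydrogen-like ion with Z = 4, E_n = -13.6057 Z² / n² eV.

At n = 9: E_9 = -13.6057 × 4² / 9² = -2.6875457 eV
At n = ∞: E_∞ = 0 eV

Ionization energy = E_∞ - E_9 = 0 - (-2.6875457) = 2.6875457 eV
Ionization energy ≈ 2.6875 eV

This is also called the binding energy of the electron in state n = 9.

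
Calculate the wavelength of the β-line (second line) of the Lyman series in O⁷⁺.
1.60183 nm

The lines of a series are numbered from the longest wavelength (smallest ΔE) outward; the second line is the transition from n = n_f + 2 to n_f.
The Lyman series has all transitions ending at n_f = 1.

For O⁷⁺ (Z = 8), the second line (β-line) is the jump from n = 3 to n = 1:
E_3 = -13.6057 × 8² / 3² = -96.7516444 eV
E_1 = -13.6057 × 8² / 1² = -870.7648000 eV
ΔE = E_3 - E_1 = 774.0131556 eV

λ = hc/E = 1239.84 eV·nm / 774.0131556 eV
λ = 1.60183 nm

This is the β-line of the Lyman series in O⁷⁺.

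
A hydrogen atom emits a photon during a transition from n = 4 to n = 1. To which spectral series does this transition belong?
Lyman series

The spectral series in hydrogen are named based on the final (lower) energy level:
- Lyman series: n_final = 1 (ultraviolet)
- Balmer series: n_final = 2 (visible/near-UV)
- Paschen series: n_final = 3 (infrared)
- Brackett series: n_final = 4 (infrared)
- Pfund series: n_final = 5 (far infrared)

Since this transition ends at n = 1, it belongs to the Lyman series.

For reference, this 4 → 1 line has photon energy
ΔE = 13.6057 eV × (1/1² - 1/4²) = 12.7553438 eV,
corresponding to wavelength λ = hc/ΔE = 1239.84 eV·nm / 12.7553438 eV = 97.20161 nm in the ultraviolet region.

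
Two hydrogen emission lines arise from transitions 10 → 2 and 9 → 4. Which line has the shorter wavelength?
10 → 2

Calculate the energy for each transition:

Transition 10 → 2:
ΔE₁ = |E_2 - E_10| = |-13.6057/2² - (-13.6057/10²)|
ΔE₁ = |-3.40142500000 - (-0.13605700000)| = 3.26536800 eV

Transition 9 → 4:
ΔE₂ = |E_4 - E_9| = |-13.6057/4² - (-13.6057/9²)|
ΔE₂ = |-0.85035625000 - (-0.16797160494)| = 0.68238465 eV

Since 3.26536800 eV > 0.68238465 eV, the transition 10 → 2 emits the more energetic photon.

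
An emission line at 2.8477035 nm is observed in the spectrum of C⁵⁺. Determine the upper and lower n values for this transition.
n = 3 → n = 1

First, find the photon energy from the wavelength (hc = 1239.84 eV·nm):
E = hc/λ = 1239.84 eV·nm / 2.8477035 nm = 435.38241 eV

The energy levels of C⁵⁺ satisfy E_n = -13.6057 × 6² / n² eV, so an emission n_i → n_f releases
ΔE = 13.6057 × 6² × (1/n_f² − 1/n_i²) eV.

Setting ΔE equal to the photon energy:
1/n_f² − 1/n_i² = 435.38241 / (13.6057 × 6²) = 0.88888891

Since 1/n_i² must be positive, we need 1/n_f² > 0.88888891, i.e. n_f ≤ 1. For each allowed n_f, solve n_i = (1/n_f² − 0.88888891)^(−1/2) and check whether it is a whole number:
  n_f = 1: 1/n_i² = 1.00000000 − 0.88888891 = 0.11111109 → n_i = 3.000  → integer, n_i = 3 ✓

Only n_f = 1 gives an integer upper level, n_i = 3.

The transition is from n = 3 to n = 1 (emission).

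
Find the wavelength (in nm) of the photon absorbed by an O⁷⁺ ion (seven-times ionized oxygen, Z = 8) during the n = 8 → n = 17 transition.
117.0469 nm

First, find the transition energy using E_n = -13.6057 Z² / n² eV:
E_8 = -13.6057 × 8² / 8² = -13.6057000 eV
E_17 = -13.6057 × 8² / 17² = -3.0130270 eV

Photon energy: |ΔE| = |E_17 - E_8| = 10.5926730 eV

Convert to wavelength using E = hc/λ with hc = 1239.84 eV·nm:
λ = hc/E = 1239.84 eV·nm / 10.5926730 eV
λ = 117.0469 nm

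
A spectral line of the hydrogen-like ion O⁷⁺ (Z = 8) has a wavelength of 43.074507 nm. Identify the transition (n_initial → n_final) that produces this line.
n = 12 → n = 5

First, find the photon energy from the wavelength (hc = 1239.84 eV·nm):
E = hc/λ = 1239.84 eV·nm / 43.074507 nm = 28.783614 eV

The energy levels of O⁷⁺ satisfy E_n = -13.6057 × 8² / n² eV, so an emission n_i → n_f releases
ΔE = 13.6057 × 8² × (1/n_f² − 1/n_i²) eV.

Setting ΔE equal to the photon energy:
1/n_f² − 1/n_i² = 28.783614 / (13.6057 × 8²) = 0.033055555

Since 1/n_i² must be positive, we need 1/n_f² > 0.033055555, i.e. n_f ≤ 5. For each allowed n_f, solve n_i = (1/n_f² − 0.033055555)^(−1/2) and check whether it is a whole number:
  n_f = 1: 1/n_i² = 1.000000000 − 0.033055555 = 0.966944445 → n_i = 1.017  (not an integer) ✗
  n_f = 2: 1/n_i² = 0.250000000 − 0.033055555 = 0.216944445 → n_i = 2.147  (not an integer) ✗
  n_f = 3: 1/n_i² = 0.111111111 − 0.033055555 = 0.078055556 → n_i = 3.579  (not an integer) ✗
  n_f = 4: 1/n_i² = 0.062500000 − 0.033055555 = 0.029444445 → n_i = 5.828  (not an integer) ✗
  n_f = 5: 1/n_i² = 0.040000000 − 0.033055555 = 0.006944445 → n_i = 12.000  → integer, n_i = 12 ✓

Only n_f = 5 gives an integer upper level, n_i = 12.

The transition is from n = 12 to n = 5 (emission).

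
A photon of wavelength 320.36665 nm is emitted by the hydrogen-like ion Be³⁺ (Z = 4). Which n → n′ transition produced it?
n = 10 → n = 6

First, find the photon energy from the wavelength (hc = 1239.84 eV·nm):
E = hc/λ = 1239.84 eV·nm / 320.36665 nm = 3.8700658 eV

The energy levels of Be³⁺ satisfy E_n = -13.6057 × 4² / n² eV, so an emission n_i → n_f releases
ΔE = 13.6057 × 4² × (1/n_f² − 1/n_i²) eV.

Setting ΔE equal to the photon energy:
1/n_f² − 1/n_i² = 3.8700658 / (13.6057 × 4²) = 0.017777778

Since 1/n_i² must be positive, we need 1/n_f² > 0.017777778, i.e. n_f ≤ 7. For each allowed n_f, solve n_i = (1/n_f² − 0.017777778)^(−1/2) and check whether it is a whole number:
  n_f = 1: 1/n_i² = 1.000000000 − 0.017777778 = 0.982222222 → n_i = 1.009  (not an integer) ✗
  n_f = 2: 1/n_i² = 0.250000000 − 0.017777778 = 0.232222222 → n_i = 2.075  (not an integer) ✗
  n_f = 3: 1/n_i² = 0.111111111 − 0.017777778 = 0.093333333 → n_i = 3.273  (not an integer) ✗
  n_f = 4: 1/n_i² = 0.062500000 − 0.017777778 = 0.044722222 → n_i = 4.729  (not an integer) ✗
  n_f = 5: 1/n_i² = 0.040000000 − 0.017777778 = 0.022222222 → n_i = 6.708  (not an integer) ✗
  n_f = 6: 1/n_i² = 0.027777778 − 0.017777778 = 0.010000000 → n_i = 10.000  → integer, n_i = 10 ✓
  n_f = 7: 1/n_i² = 0.020408163 − 0.017777778 = 0.002630385 → n_i = 19.498  (not an integer) ✗

Only n_f = 6 gives an integer upper level, n_i = 10.

The transition is from n = 10 to n = 6 (emission).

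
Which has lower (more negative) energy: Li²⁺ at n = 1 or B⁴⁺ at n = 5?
Li²⁺ at n = 1 (E = -122.451 eV)

Using E_n = -13.6057 Z² / n² eV:

Li²⁺ (Z = 3) at n = 1:
E = -13.6057 × 3² / 1² = -13.6057 × 9 / 1 = -122.451300 eV

B⁴⁺ (Z = 5) at n = 5:
E = -13.6057 × 5² / 5² = -13.6057 × 25 / 25 = -13.605700 eV

Since -122.451300 eV < -13.605700 eV,
Li²⁺ at n = 1 is more tightly bound (requires more energy to ionize).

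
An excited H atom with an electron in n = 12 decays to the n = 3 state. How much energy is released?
1.417260 eV

The energy levels are E_n = -13.6057 eV / n².

Energy at n = 12: E_12 = -13.6057 / 12² = -0.094484028 eV
Energy at n = 3: E_3 = -13.6057 / 3² = -1.511744444 eV

For emission (electron falling to lower state), the photon energy is:
E_photon = E_12 - E_3 = |-0.094484028 - (-1.511744444)|
E_photon = 1.417260 eV

This energy is carried away by the emitted photon.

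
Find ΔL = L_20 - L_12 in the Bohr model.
8.44e-34 J·s (or 8ℏ)

In the Bohr model, L_n = nℏ where ℏ = 1.0546e-34 J·s.

L_20 = 20ℏ = 2.1092e-33 J·s
L_12 = 12ℏ = 1.2655e-33 J·s

ΔL = L_20 - L_12 = (20 - 12)ℏ = 8ℏ
ΔL = 8 × 1.0546e-34 J·s = 8.44e-34 J·s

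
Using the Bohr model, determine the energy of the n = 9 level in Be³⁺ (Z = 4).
-2.688 eV

For hydrogen-like ions, the energy levels scale with Z²:
E_n = -13.6057 Z² / n² eV

For Be³⁺ (Z = 4) at n = 9:
E_9 = -13.6057 × 4² / 9²
E_9 = -13.6057 × 16 / 81
E_9 = -217.6912 / 81
E_9 = -2.688 eV

The energy is 16 times more negative than hydrogen at the same n due to the stronger nuclear charge.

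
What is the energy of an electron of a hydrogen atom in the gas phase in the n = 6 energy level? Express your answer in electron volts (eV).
-0.3779 eV

The energy levels of a hydrogen-like atom are given by:
E_n = -13.6057 eV / n²

For n = 6:
E_6 = -13.6057 eV / 6²
E_6 = -13.6057 eV / 36
E_6 = -0.3779 eV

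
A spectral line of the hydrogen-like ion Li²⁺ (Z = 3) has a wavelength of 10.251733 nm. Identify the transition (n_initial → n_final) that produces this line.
n = 9 → n = 1

First, find the photon energy from the wavelength (hc = 1239.84 eV·nm):
E = hc/λ = 1239.84 eV·nm / 10.251733 nm = 120.93955 eV

The energy levels of Li²⁺ satisfy E_n = -13.6057 × 3² / n² eV, so an emission n_i → n_f releases
ΔE = 13.6057 × 3² × (1/n_f² − 1/n_i²) eV.

Setting ΔE equal to the photon energy:
1/n_f² − 1/n_i² = 120.93955 / (13.6057 × 3²) = 0.98765428

Since 1/n_i² must be positive, we need 1/n_f² > 0.98765428, i.e. n_f ≤ 1. For each allowed n_f, solve n_i = (1/n_f² − 0.98765428)^(−1/2) and check whether it is a whole number:
  n_f = 1: 1/n_i² = 1.00000000 − 0.98765428 = 0.01234572 → n_i = 9.000  → integer, n_i = 9 ✓

Only n_f = 1 gives an integer upper level, n_i = 9.

The transition is from n = 9 to n = 1 (emission).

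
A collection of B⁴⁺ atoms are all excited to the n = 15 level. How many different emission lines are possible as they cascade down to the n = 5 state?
55

The electron can occupy levels n = 5, 6, ..., 15 during de-excitation — that is m = 15 - 5 + 1 = 11 distinct levels.

The number of distinct spectral lines equals the number of ways to choose 2 of these m levels (each pair gives one possible emission transition):

Number of lines = m(m-1)/2 = 11×10/2 = 55

These correspond to all possible transitions between the 11 levels:
15 → 14, 15 → 13, 15 → 12, 15 → 11, 15 → 10, 15 → 9, 15 → 8, 15 → 7...

Each transition produces a photon with a unique energy (and thus wavelength). This count does not depend on Z.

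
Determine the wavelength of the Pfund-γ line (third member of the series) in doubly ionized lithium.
415.391513 nm

The lines of a series are numbered from the longest wavelength (smallest ΔE) outward; the third line is the transition from n = n_f + 3 to n_f.
The Pfund series has all transitions ending at n_f = 5.

For Li²⁺ (Z = 3), the third line (γ-line) is the jump from n = 8 to n = 5:
E_8 = -13.6057 × 3² / 8² = -1.9133015625 eV
E_5 = -13.6057 × 3² / 5² = -4.8980520000 eV
ΔE = E_8 - E_5 = 2.9847504375 eV

λ = hc/E = 1239.84 eV·nm / 2.9847504375 eV
λ = 415.391513 nm

This is the γ-line of the Pfund series in Li²⁺.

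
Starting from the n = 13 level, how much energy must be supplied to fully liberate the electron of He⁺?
0.32203 eV

The ionization energy is the energy needed to remove the electron completely (n → ∞).

For a hydrogen-like ion with Z = 2, E_n = -13.6057 Z² / n² eV.

At n = 13: E_13 = -13.6057 × 2² / 13² = -0.32202840 eV
At n = ∞: E_∞ = 0 eV

Ionization energy = E_∞ - E_13 = 0 - (-0.32202840) = 0.32202840 eV
Ionization energy ≈ 0.32203 eV

This is also called the binding energy of the electron in state n = 13.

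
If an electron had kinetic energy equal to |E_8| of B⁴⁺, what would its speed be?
1.367e+06 m/s (or 0.4561% of c)

The binding energy at n = 8 for B⁴⁺ is:
E_8 = -13.6057 × 5²/8² = -5.314727 eV
|E_8| = 5.314727 eV

Convert to Joules:
KE = 5.314727 eV × (1.602177 × 10⁻¹⁹ J/eV) = 8.51513e-19 J

Using KE = ½mv²:
v = √(2·KE/m_e)
v = √(2 × 8.51513e-19 J / 9.10938 × 10⁻³¹ kg)
v = 1.367e+06 m/s

This is approximately 0.4561% the speed of light.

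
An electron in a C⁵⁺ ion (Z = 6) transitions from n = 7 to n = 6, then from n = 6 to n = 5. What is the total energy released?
9.5962 eV

The energy levels of C⁵⁺ are E_n = -13.6057 × 6² / n² eV.

First transition (7 → 6):
ΔE₁ = |E_6 - E_7|
ΔE₁ = |-13.6057000000 - (-9.9960244898)| = 3.6096755 eV

Second transition (6 → 5):
ΔE₂ = |E_5 - E_6|
ΔE₂ = |-19.5922080000 - (-13.6057000000)| = 5.9865080 eV

Total energy released:
E_total = ΔE₁ + ΔE₂ = 3.6096755 + 5.9865080 = 9.5962 eV

Note: This equals the direct transition 7 → 5: 9.5962 eV ✓
Energy is conserved regardless of the path taken.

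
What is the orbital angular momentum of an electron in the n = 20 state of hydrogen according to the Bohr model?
2.109e-33 J·s (or 20ℏ)

In the Bohr model, angular momentum is quantized:
L = nℏ

where ℏ = h/(2π) = 1.05457e-34 J·s

For n = 20:
L = 20 × 1.05457e-34 J·s
L = 2.109e-33 J·s

This can also be written as L = 20ℏ.
The angular momentum is an integer multiple of the reduced Planck constant.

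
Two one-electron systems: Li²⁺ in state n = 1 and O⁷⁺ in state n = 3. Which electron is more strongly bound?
Li²⁺ at n = 1 (E = -122.4513 eV)

Using E_n = -13.6057 Z² / n² eV:

Li²⁺ (Z = 3) at n = 1:
E = -13.6057 × 3² / 1² = -13.6057 × 9 / 1 = -122.4513000 eV

O⁷⁺ (Z = 8) at n = 3:
E = -13.6057 × 8² / 3² = -13.6057 × 64 / 9 = -96.7516444 eV

Since -122.4513000 eV < -96.7516444 eV,
Li²⁺ at n = 1 is more tightly bound (requires more energy to ionize).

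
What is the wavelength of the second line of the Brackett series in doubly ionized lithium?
291.6048 nm

The lines of a series are numbered from the longest wavelength (smallest ΔE) outward; the second line is the transition from n = n_f + 2 to n_f.
The Brackett series has all transitions ending at n_f = 4.

For Li²⁺ (Z = 3), the second line (β-line) is the jump from n = 6 to n = 4:
E_6 = -13.6057 × 3² / 6² = -3.40142500 eV
E_4 = -13.6057 × 3² / 4² = -7.65320625 eV
ΔE = E_6 - E_4 = 4.25178125 eV

λ = hc/E = 1239.84 eV·nm / 4.25178125 eV
λ = 291.6048 nm

This is the β-line of the Brackett series in Li²⁺.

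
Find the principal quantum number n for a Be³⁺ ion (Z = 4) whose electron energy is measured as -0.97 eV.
n = 15

The exact energy levels follow E_n = -13.6057 Z² / n² eV with Z = 4.

The measured value (-0.97 eV) is reported to only 2 significant figures, so we must test candidate n values and see which one matches to that precision.

Candidate energies:
  n = 13:  E = -13.6057 × 4² / 13² = -1.288114 eV
  n = 14:  E = -13.6057 × 4² / 14² = -1.110669 eV
  n = 15:  E = -13.6057 × 4² / 15² = -0.967516 eV  ← matches
  n = 16:  E = -13.6057 × 4² / 16² = -0.850356 eV
  n = 17:  E = -13.6057 × 4² / 17² = -0.753257 eV

Checking against the measurement of -0.97 eV (2 sig figs), only n = 15 agrees:
E_15 = -0.967516 eV, which rounds to -0.97 eV ✓

Therefore n = 15.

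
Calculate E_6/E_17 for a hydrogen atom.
8.028

Using E_n = -13.6057 Z² / n² eV with Z = 1:

E_6 = -13.6057 / 6² = -13.6057 / 36 = -0.377936111 eV
E_17 = -13.6057 / 17² = -13.6057 / 289 = -0.047078547 eV

The ratio is:
E_6/E_17 = (-0.377936111) / (-0.047078547)
E_6/E_17 = (-13.6057/36) / (-13.6057/289)
E_6/E_17 = 289/36
E_6/E_17 = 8.028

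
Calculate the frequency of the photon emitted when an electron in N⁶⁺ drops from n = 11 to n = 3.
1.6579e+16 Hz

First, find the transition energy:
E_11 = -13.6057 × 7² / 11² = -5.509746 eV
E_3 = -13.6057 × 7² / 3² = -74.075478 eV
|ΔE| = |E_3 - E_11| = 68.565732 eV

Convert to Joules: E = 68.565732 eV × (1.602177 × 10⁻¹⁹ J/eV) = 1.098544e-17 J

Using E = hf:
f = E/h = 1.098544e-17 J / (6.62607 × 10⁻³⁴ J·s)
f = 1.6579e+16 Hz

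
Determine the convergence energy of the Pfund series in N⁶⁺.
26.6672 eV

The series limit corresponds to the transition from n = ∞ to n = 5.
This is the highest energy (shortest wavelength) transition in the Pfund series.

E_∞ = 0 eV
E_5 = -13.6057 × 7² / 5² = -26.6672 eV

Energy at series limit:
ΔE = E_∞ - E_5 = 0 - (-26.6672) = 26.6672 eV

This energy equals the ionization energy from the n = 5 state of N⁶⁺.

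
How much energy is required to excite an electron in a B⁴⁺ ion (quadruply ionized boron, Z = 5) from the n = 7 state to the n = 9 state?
2.74239 eV

The energy levels of a hydrogen-like atom are E_n = -13.6057 Z² eV / n².

Energy at n = 7: E_7 = -13.6057 × 5² / 7² = -6.94168367 eV
Energy at n = 9: E_9 = -13.6057 × 5² / 9² = -4.19929012 eV

The excitation energy is the difference:
ΔE = E_9 - E_7
ΔE = -4.19929012 - (-6.94168367)
ΔE = 2.74239 eV

Since this is positive, energy must be absorbed (photon absorption).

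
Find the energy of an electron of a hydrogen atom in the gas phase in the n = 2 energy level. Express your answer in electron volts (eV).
-3.40 eV

The energy levels of a hydrogen-like atom are given by:
E_n = -13.6057 eV / n²

For n = 2:
E_2 = -13.6057 eV / 2²
E_2 = -13.6057 eV / 4
E_2 = -3.40 eV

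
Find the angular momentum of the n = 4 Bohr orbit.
4.21829e-34 J·s (or 4ℏ)

In the Bohr model, angular momentum is quantized:
L = nℏ

where ℏ = h/(2π) = 1.0545718e-34 J·s

For n = 4:
L = 4 × 1.0545718e-34 J·s
L = 4.21829e-34 J·s

This can also be written as L = 4ℏ.
The angular momentum is an integer multiple of the reduced Planck constant.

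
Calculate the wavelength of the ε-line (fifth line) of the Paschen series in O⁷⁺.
14.9116 nm

The lines of a series are numbered from the longest wavelength (smallest ΔE) outward; the fifth line is the transition from n = n_f + 5 to n_f.
The Paschen series has all transitions ending at n_f = 3.

For O⁷⁺ (Z = 8), the fifth line (ε-line) is the jump from n = 8 to n = 3:
E_8 = -13.6057 × 8² / 8² = -13.605700 eV
E_3 = -13.6057 × 8² / 3² = -96.751644 eV
ΔE = E_8 - E_3 = 83.145944 eV

λ = hc/E = 1239.84 eV·nm / 83.145944 eV
λ = 14.9116 nm

This is the ε-line of the Paschen series in O⁷⁺.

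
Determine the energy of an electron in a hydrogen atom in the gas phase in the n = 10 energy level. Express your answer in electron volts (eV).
-0.1361 eV

The energy levels of a hydrogen-like atom are given by:
E_n = -13.6057 eV / n²

For n = 10:
E_10 = -13.6057 eV / 10²
E_10 = -13.6057 eV / 100
E_10 = -0.1361 eV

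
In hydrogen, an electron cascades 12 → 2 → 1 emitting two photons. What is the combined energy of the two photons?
13.511216 eV

The energy levels of hydrogen are E_n = -13.6057 / n² eV.

First transition (12 → 2):
ΔE₁ = |E_2 - E_12|
ΔE₁ = |-3.401425000000 - (-0.094484027778)| = 3.306940972 eV

Second transition (2 → 1):
ΔE₂ = |E_1 - E_2|
ΔE₂ = |-13.605700000000 - (-3.401425000000)| = 10.204275000 eV

Total energy released:
E_total = ΔE₁ + ΔE₂ = 3.306940972 + 10.204275000 = 13.511216 eV

Note: This equals the direct transition 12 → 1: 13.511216 eV ✓
Energy is conserved regardless of the path taken.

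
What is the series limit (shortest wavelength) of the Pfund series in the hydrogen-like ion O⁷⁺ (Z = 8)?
35.596 nm

The series limit corresponds to the transition from n = ∞ to n = 5.
This is the highest energy (shortest wavelength) transition in the Pfund series.

E_∞ = 0 eV
E_5 = -13.6057 × 8² / 5² = -34.83059 eV

Energy at series limit:
ΔE = E_∞ - E_5 = 0 - (-34.83059) = 34.83059 eV
λ = hc/E = 1239.84 eV·nm / 34.83059 eV = 35.596 nm

This energy equals the ionization energy from the n = 5 state of O⁷⁺.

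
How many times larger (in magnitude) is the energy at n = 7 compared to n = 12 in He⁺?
2.9388

Using E_n = -13.6057 Z² / n² eV with Z = 2:

E_7 = -13.6057 × 2² / 7² = -54.4228 / 49 = -1.1106693878 eV
E_12 = -13.6057 × 2² / 12² = -54.4228 / 144 = -0.3779361111 eV

The ratio is:
E_7/E_12 = (-1.1106693878) / (-0.3779361111)
E_7/E_12 = (-54.4228/49) / (-54.4228/144)
E_7/E_12 = 144/49
E_7/E_12 = 2.9388
(Note: the Z² factors cancel in the ratio.)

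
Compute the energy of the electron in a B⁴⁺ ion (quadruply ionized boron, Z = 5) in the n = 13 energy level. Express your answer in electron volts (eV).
-2.013 eV

The energy levels of a hydrogen-like atom are given by:
E_n = -13.6057 Z² / n² eV  (with Z = 5 for B⁴⁺)

For n = 13:
E_13 = -13.6057 × 5² / 13²
E_13 = -13.6057 × 25 / 169
E_13 = -2.013 eV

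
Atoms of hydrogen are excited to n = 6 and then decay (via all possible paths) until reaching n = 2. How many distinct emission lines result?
10

The electron can occupy levels n = 2, 3, ..., 6 during de-excitation — that is m = 6 - 2 + 1 = 5 distinct levels.

The number of distinct spectral lines equals the number of ways to choose 2 of these m levels (each pair gives one possible emission transition):

Number of lines = m(m-1)/2 = 5×4/2 = 10

These correspond to all possible transitions between the 5 levels:
6 → 5, 6 → 4, 6 → 3, 6 → 2, 5 → 4, 5 → 3, 5 → 2, 4 → 3...

Each transition produces a photon with a unique energy (and thus wavelength). This count does not depend on Z.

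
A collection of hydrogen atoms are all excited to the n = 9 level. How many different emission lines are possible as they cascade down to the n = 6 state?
6

The electron can occupy levels n = 6, 7, ..., 9 during de-excitation — that is m = 9 - 6 + 1 = 4 distinct levels.

The number of distinct spectral lines equals the number of ways to choose 2 of these m levels (each pair gives one possible emission transition):

Number of lines = m(m-1)/2 = 4×3/2 = 6

These correspond to all possible transitions between the 4 levels:
9 → 8, 9 → 7, 9 → 6, 8 → 7, 8 → 6, 7 → 6

Each transition produces a photon with a unique energy (and thus wavelength). This count does not depend on Z.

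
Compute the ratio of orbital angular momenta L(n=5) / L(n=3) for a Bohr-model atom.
1.67

In the Bohr model, L_n = nℏ, so the ratio is purely the ratio of quantum numbers:

L_5/L_3 = 5ℏ / 3ℏ = 5/3 = 1.67

The angular momentum scales linearly with n.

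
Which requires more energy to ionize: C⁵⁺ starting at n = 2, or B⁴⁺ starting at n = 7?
C⁵⁺ at n = 2 (E = -122.4513 eV)

Using E_n = -13.6057 Z² / n² eV:

C⁵⁺ (Z = 6) at n = 2:
E = -13.6057 × 6² / 2² = -13.6057 × 36 / 4 = -122.4513000 eV

B⁴⁺ (Z = 5) at n = 7:
E = -13.6057 × 5² / 7² = -13.6057 × 25 / 49 = -6.9416837 eV

Since -122.4513000 eV < -6.9416837 eV,
C⁵⁺ at n = 2 is more tightly bound (requires more energy to ionize).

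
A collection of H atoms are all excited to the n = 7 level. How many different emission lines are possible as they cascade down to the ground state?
21

The electron can occupy levels n = 1, 2, ..., 7 during de-excitation — that is m = 7 - 1 + 1 = 7 distinct levels.

The number of distinct spectral lines equals the number of ways to choose 2 of these m levels (each pair gives one possible emission transition):

Number of lines = m(m-1)/2 = 7×6/2 = 21

These correspond to all possible transitions between the 7 levels:
7 → 6, 7 → 5, 7 → 4, 7 → 3, 7 → 2, 7 → 1, 6 → 5, 6 → 4...

Each transition produces a photon with a unique energy (and thus wavelength). This count does not depend on Z.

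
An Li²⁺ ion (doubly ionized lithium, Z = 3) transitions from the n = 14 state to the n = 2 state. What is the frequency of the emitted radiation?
7.251e+15 Hz

First, find the transition energy:
E_14 = -13.6057 × 3² / 14² = -0.62475 eV
E_2 = -13.6057 × 3² / 2² = -30.61283 eV
|ΔE| = |E_2 - E_14| = 29.98808 eV

Convert to Joules: E = 29.98808 eV × (1.602177 × 10⁻¹⁹ J/eV) = 4.80462e-18 J

Using E = hf:
f = E/h = 4.80462e-18 J / (6.62607 × 10⁻³⁴ J·s)
f = 7.251e+15 Hz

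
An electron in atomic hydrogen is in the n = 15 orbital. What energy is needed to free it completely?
0.060 eV

The ionization energy is the energy needed to remove the electron completely (n → ∞).

For hydrogen, E_n = -13.6057 eV / n².

At n = 15: E_15 = -13.6057 / 15² = -0.060470 eV
At n = ∞: E_∞ = 0 eV

Ionization energy = E_∞ - E_15 = 0 - (-0.060470) = 0.060470 eV
Ionization energy ≈ 0.060 eV

This is also called the binding energy of the electron in state n = 15.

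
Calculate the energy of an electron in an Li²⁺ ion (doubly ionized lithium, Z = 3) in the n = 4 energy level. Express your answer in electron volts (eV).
-7.65 eV

The energy levels of a hydrogen-like atom are given by:
E_n = -13.6057 Z² / n² eV  (with Z = 3 for Li²⁺)

For n = 4:
E_4 = -13.6057 × 3² / 4²
E_4 = -13.6057 × 9 / 16
E_4 = -7.65 eV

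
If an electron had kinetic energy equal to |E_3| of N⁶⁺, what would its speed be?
5.1046e+06 m/s (or 1.70272% of c)

The binding energy at n = 3 for N⁶⁺ is:
E_3 = -13.6057 × 7²/3² = -74.0754778 eV
|E_3| = 74.0754778 eV

Convert to Joules:
KE = 74.0754778 eV × (1.602177 × 10⁻¹⁹ J/eV) = 1.186820e-17 J

Using KE = ½mv²:
v = √(2·KE/m_e)
v = √(2 × 1.186820e-17 J / 9.10938 × 10⁻³¹ kg)
v = 5.1046e+06 m/s

This is approximately 1.70272% the speed of light.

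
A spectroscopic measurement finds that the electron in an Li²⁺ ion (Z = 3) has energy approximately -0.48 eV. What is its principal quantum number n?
n = 16

The exact energy levels follow E_n = -13.6057 Z² / n² eV with Z = 3.

The measured value (-0.48 eV) is reported to only 2 significant figures, so we must test candidate n values and see which one matches to that precision.

Candidate energies:
  n = 14:  E = -13.6057 × 3² / 14² = -0.62475 eV
  n = 15:  E = -13.6057 × 3² / 15² = -0.54423 eV
  n = 16:  E = -13.6057 × 3² / 16² = -0.47833 eV  ← matches
  n = 17:  E = -13.6057 × 3² / 17² = -0.42371 eV
  n = 18:  E = -13.6057 × 3² / 18² = -0.37794 eV

Checking against the measurement of -0.48 eV (2 sig figs), only n = 16 agrees:
E_16 = -0.47833 eV, which rounds to -0.48 eV ✓

Therefore n = 16.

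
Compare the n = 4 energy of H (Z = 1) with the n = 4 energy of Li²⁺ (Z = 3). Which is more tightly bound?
Li²⁺ at n = 4 (E = -7.653 eV)

Using E_n = -13.6057 Z² / n² eV:

H (Z = 1) at n = 4:
E = -13.6057 × 1² / 4² = -13.6057 × 1 / 16 = -0.850356 eV

Li²⁺ (Z = 3) at n = 4:
E = -13.6057 × 3² / 4² = -13.6057 × 9 / 16 = -7.653206 eV

Since -7.653206 eV < -0.850356 eV,
Li²⁺ at n = 4 is more tightly bound (requires more energy to ionize).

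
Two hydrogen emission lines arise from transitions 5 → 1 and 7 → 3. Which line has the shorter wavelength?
5 → 1

Calculate the energy for each transition:

Transition 5 → 1:
ΔE₁ = |E_1 - E_5| = |-13.6057/1² - (-13.6057/5²)|
ΔE₁ = |-13.6057000000 - (-0.5442280000)| = 13.0614720 eV

Transition 7 → 3:
ΔE₂ = |E_3 - E_7| = |-13.6057/3² - (-13.6057/7²)|
ΔE₂ = |-1.5117444444 - (-0.2776673469)| = 1.2340771 eV

Since 13.0614720 eV > 1.2340771 eV, the transition 5 → 1 emits the more energetic photon.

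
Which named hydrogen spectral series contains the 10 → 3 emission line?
Paschen series

The spectral series in hydrogen are named based on the final (lower) energy level:
- Lyman series: n_final = 1 (ultraviolet)
- Balmer series: n_final = 2 (visible/near-UV)
- Paschen series: n_final = 3 (infrared)
- Brackett series: n_final = 4 (infrared)
- Pfund series: n_final = 5 (far infrared)

Since this transition ends at n = 3, it belongs to the Paschen series.

For reference, this 10 → 3 line has photon energy
ΔE = 13.6057 eV × (1/3² - 1/10²) = 1.3756874 eV,
corresponding to wavelength λ = hc/ΔE = 1239.84 eV·nm / 1.3756874 eV = 901.251 nm in the infrared region.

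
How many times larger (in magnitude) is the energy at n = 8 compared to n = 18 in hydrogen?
5.0625

Using E_n = -13.6057 Z² / n² eV with Z = 1:

E_8 = -13.6057 / 8² = -13.6057 / 64 = -0.21258906 eV
E_18 = -13.6057 / 18² = -13.6057 / 324 = -0.04199290 eV

The ratio is:
E_8/E_18 = (-0.21258906) / (-0.04199290)
E_8/E_18 = (-13.6057/64) / (-13.6057/324)
E_8/E_18 = 324/64
E_8/E_18 = 5.0625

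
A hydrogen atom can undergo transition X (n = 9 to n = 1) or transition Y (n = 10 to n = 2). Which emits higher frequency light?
9 → 1

Calculate the energy for each transition:

Transition 9 → 1:
ΔE₁ = |E_1 - E_9| = |-13.6057/1² - (-13.6057/9²)|
ΔE₁ = |-13.60570000000 - (-0.16797160494)| = 13.43772840 eV

Transition 10 → 2:
ΔE₂ = |E_2 - E_10| = |-13.6057/2² - (-13.6057/10²)|
ΔE₂ = |-3.40142500000 - (-0.13605700000)| = 3.26536800 eV

Since 13.43772840 eV > 3.26536800 eV, the transition 9 → 1 emits the more energetic photon.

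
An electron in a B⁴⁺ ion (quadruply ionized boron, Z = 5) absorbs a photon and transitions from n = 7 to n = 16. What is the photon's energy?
5.61300 eV

The energy levels of a hydrogen-like atom are E_n = -13.6057 Z² eV / n².

Energy at n = 7: E_7 = -13.6057 × 5² / 7² = -6.94168367 eV
Energy at n = 16: E_16 = -13.6057 × 5² / 16² = -1.32868164 eV

The excitation energy is the difference:
ΔE = E_16 - E_7
ΔE = -1.32868164 - (-6.94168367)
ΔE = 5.61300 eV

Since this is positive, energy must be absorbed (photon absorption).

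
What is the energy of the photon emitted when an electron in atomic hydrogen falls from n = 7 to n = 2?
3.12376 eV

The energy levels are E_n = -13.6057 eV / n².

Energy at n = 7: E_7 = -13.6057 / 7² = -0.27766735 eV
Energy at n = 2: E_2 = -13.6057 / 2² = -3.40142500 eV

For emission (electron falling to lower state), the photon energy is:
E_photon = E_7 - E_2 = |-0.27766735 - (-3.40142500)|
E_photon = 3.12376 eV

This energy is carried away by the emitted photon.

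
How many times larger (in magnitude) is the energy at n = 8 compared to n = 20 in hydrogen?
6.25000

Using E_n = -13.6057 Z² / n² eV with Z = 1:

E_8 = -13.6057 / 8² = -13.6057 / 64 = -0.21258906250 eV
E_20 = -13.6057 / 20² = -13.6057 / 400 = -0.03401425000 eV

The ratio is:
E_8/E_20 = (-0.21258906250) / (-0.03401425000)
E_8/E_20 = (-13.6057/64) / (-13.6057/400)
E_8/E_20 = 400/64
E_8/E_20 = 6.25000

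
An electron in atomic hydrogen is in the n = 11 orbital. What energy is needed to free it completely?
0.1124 eV

The ionization energy is the energy needed to remove the electron completely (n → ∞).

For hydrogen, E_n = -13.6057 eV / n².

At n = 11: E_11 = -13.6057 / 11² = -0.1124438 eV
At n = ∞: E_∞ = 0 eV

Ionization energy = E_∞ - E_11 = 0 - (-0.1124438) = 0.1124438 eV
Ionization energy ≈ 0.1124 eV

This is also called the binding energy of the electron in state n = 11.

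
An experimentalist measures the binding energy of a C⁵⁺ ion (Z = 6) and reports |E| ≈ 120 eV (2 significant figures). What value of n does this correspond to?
n = 2

The exact energy levels follow E_n = -13.6057 Z² / n² eV with Z = 6.

The measured value (-120 eV) is reported to only 2 significant figures, so we must test candidate n values and see which one matches to that precision.

Candidate energies:
  n = 1:  E = -13.6057 × 6² / 1² = -489.80520 eV
  n = 2:  E = -13.6057 × 6² / 2² = -122.45130 eV  ← matches
  n = 3:  E = -13.6057 × 6² / 3² = -54.42280 eV
  n = 4:  E = -13.6057 × 6² / 4² = -30.61283 eV

Checking against the measurement of -120 eV (2 sig figs), only n = 2 agrees:
E_2 = -122.45130 eV, which rounds to -120 eV ✓

Therefore n = 2.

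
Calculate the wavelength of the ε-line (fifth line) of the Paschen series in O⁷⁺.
14.912 nm

The lines of a series are numbered from the longest wavelength (smallest ΔE) outward; the fifth line is the transition from n = n_f + 5 to n_f.
The Paschen series has all transitions ending at n_f = 3.

For O⁷⁺ (Z = 8), the fifth line (ε-line) is the jump from n = 8 to n = 3:
E_8 = -13.6057 × 8² / 8² = -13.60570 eV
E_3 = -13.6057 × 8² / 3² = -96.75164 eV
ΔE = E_8 - E_3 = 83.14594 eV

λ = hc/E = 1239.84 eV·nm / 83.14594 eV
λ = 14.912 nm

This is the ε-line of the Paschen series in O⁷⁺.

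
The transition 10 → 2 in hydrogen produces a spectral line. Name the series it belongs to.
Balmer series

The spectral series in hydrogen are named based on the final (lower) energy level:
- Lyman series: n_final = 1 (ultraviolet)
- Balmer series: n_final = 2 (visible/near-UV)
- Paschen series: n_final = 3 (infrared)
- Brackett series: n_final = 4 (infrared)
- Pfund series: n_final = 5 (far infrared)

Since this transition ends at n = 2, it belongs to the Balmer series.

For reference, this 10 → 2 line has photon energy
ΔE = 13.6057 eV × (1/2² - 1/10²) = 3.265368000 eV,
corresponding to wavelength λ = hc/ΔE = 1239.84 eV·nm / 3.265368000 eV = 379.69380 nm in the visible/near-UV region.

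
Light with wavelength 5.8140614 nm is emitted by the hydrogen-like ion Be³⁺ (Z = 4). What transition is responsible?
n = 7 → n = 1

First, find the photon energy from the wavelength (hc = 1239.84 eV·nm):
E = hc/λ = 1239.84 eV·nm / 5.8140614 nm = 213.24852 eV

The energy levels of Be³⁺ satisfy E_n = -13.6057 × 4² / n² eV, so an emission n_i → n_f releases
ΔE = 13.6057 × 4² × (1/n_f² − 1/n_i²) eV.

Setting ΔE equal to the photon energy:
1/n_f² − 1/n_i² = 213.24852 / (13.6057 × 4²) = 0.97959183

Since 1/n_i² must be positive, we need 1/n_f² > 0.97959183, i.e. n_f ≤ 1. For each allowed n_f, solve n_i = (1/n_f² − 0.97959183)^(−1/2) and check whether it is a whole number:
  n_f = 1: 1/n_i² = 1.00000000 − 0.97959183 = 0.02040817 → n_i = 7.000  → integer, n_i = 7 ✓

Only n_f = 1 gives an integer upper level, n_i = 7.

The transition is from n = 7 to n = 1 (emission).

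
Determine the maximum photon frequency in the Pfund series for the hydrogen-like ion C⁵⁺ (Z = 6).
4.737e+15 Hz

The series limit corresponds to the transition from n = ∞ to n = 5.
This is the highest energy (shortest wavelength) transition in the Pfund series.

E_∞ = 0 eV
E_5 = -13.6057 × 6² / 5² = -19.592208 eV

Energy at series limit:
ΔE = E_∞ - E_5 = 0 - (-19.592208) = 19.592208 eV
E = 19.592208 eV × (1.602177 × 10⁻¹⁹ J/eV) = 3.13902e-18 J
f = E/h = 3.13902e-18 J / (6.62607 × 10⁻³⁴ J·s) = 4.737e+15 Hz

This energy equals the ionization energy from the n = 5 state of C⁵⁺.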